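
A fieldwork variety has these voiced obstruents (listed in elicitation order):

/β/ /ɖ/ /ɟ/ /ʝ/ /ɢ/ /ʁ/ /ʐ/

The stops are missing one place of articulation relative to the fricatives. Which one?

place of articulation  stop      fricative
bilabial          —         β       
retroflex         ɖ         ʐ       
palatal           ɟ         ʝ       
uvular            ɢ         ʁ       
Every place of articulation has a stop member except bilabial, where /b/ would be expected.

bilabial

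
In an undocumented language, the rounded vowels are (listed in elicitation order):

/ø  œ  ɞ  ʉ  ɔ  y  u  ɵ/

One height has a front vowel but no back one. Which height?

high: front /y/, central /ʉ/, back /u/.
high-mid: front /ø/, central /ɵ/, back —.
low-mid: front /œ/, central /ɞ/, back /ɔ/.
Every height has a back member except high-mid, where /o/ would be expected.

high-mid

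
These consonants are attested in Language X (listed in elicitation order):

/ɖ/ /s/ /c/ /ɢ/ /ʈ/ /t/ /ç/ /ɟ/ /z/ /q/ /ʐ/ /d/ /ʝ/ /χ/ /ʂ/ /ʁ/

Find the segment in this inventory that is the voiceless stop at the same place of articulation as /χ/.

/q/

/χ/ is a voiceless uvular fricative.
The voiceless stop at the same place is a voiceless uvular stop — in this inventory, /q/.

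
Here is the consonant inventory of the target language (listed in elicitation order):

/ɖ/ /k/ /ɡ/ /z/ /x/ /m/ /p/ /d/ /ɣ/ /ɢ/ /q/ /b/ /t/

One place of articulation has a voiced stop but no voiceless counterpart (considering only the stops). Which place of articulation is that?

retroflex

Voiceless: /p/ (bilabial), /t/ (alveolar), /k/ (velar), /q/ (uvular).
Voiced: /b/ (bilabial), /d/ (alveolar), /ɖ/ (retroflex), /ɡ/ (velar), /ɢ/ (uvular).
Every place of articulation has a voiceless member except retroflex, where /ʈ/ would be expected.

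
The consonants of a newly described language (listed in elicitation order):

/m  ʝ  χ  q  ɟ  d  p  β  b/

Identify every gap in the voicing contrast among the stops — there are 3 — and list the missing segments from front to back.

/t/, /c/, /ɢ/

bilabial: voiceless /p/, voiced /b/.
alveolar: voiceless —, voiced /d/.
palatal: voiceless —, voiced /ɟ/.
uvular: voiceless /q/, voiced —.
Gaps, from front to back: alveolar lacks voiceless (/t/); palatal lacks voiceless (/c/); uvular lacks voiced (/ɢ/).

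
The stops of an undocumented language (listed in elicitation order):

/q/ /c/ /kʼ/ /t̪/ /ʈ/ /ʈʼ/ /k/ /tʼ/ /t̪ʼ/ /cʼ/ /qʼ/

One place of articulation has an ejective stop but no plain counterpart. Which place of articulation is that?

place of articulation  plain     ejective
dental            t̪        t̪ʼ     
alveolar          —         tʼ      
retroflex         ʈ         ʈʼ      
palatal           c         cʼ      
velar             k         kʼ      
uvular            q         qʼ      
Every place of articulation has a plain member except alveolar, where /t/ would be expected.

alveolar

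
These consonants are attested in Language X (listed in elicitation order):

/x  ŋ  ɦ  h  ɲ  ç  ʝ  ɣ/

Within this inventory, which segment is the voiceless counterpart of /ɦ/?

/h/

/ɦ/ is a voiced glottal fricative.
The voiceless counterpart is a voiceless glottal fricative — in this inventory, /h/.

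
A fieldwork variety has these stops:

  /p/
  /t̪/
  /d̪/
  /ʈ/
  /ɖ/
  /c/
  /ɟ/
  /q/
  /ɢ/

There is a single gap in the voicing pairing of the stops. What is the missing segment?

/b/

Voiceless: /p/ (bilabial), /t̪/ (dental), /ʈ/ (retroflex), /c/ (palatal), /q/ (uvular).
Voiced: /d̪/ (dental), /ɖ/ (retroflex), /ɟ/ (palatal), /ɢ/ (uvular).
The bilabial row has no voiced member, so the gap is the voiced bilabial stop /b/.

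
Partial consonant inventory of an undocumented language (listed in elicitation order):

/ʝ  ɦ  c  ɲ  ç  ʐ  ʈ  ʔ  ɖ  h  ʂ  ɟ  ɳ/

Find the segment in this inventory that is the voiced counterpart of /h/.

/ɦ/

/h/ is a voiceless glottal fricative.
The voiced counterpart is a voiced glottal fricative — in this inventory, /ɦ/.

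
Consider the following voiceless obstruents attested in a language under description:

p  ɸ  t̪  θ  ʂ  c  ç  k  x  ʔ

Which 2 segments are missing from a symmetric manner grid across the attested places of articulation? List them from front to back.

/ʈ/, /h/

Stop: /p/ (bilabial), /t̪/ (dental), /c/ (palatal), /k/ (velar), /ʔ/ (glottal).
Fricative: /ɸ/ (bilabial), /θ/ (dental), /ʂ/ (retroflex), /ç/ (palatal), /x/ (velar).
Gaps, from front to back: retroflex lacks stop (/ʈ/); glottal lacks fricative (/h/).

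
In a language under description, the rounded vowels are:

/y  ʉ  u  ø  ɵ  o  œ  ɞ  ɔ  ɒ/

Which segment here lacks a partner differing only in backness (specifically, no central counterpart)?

/ɒ/

High: /y/ ~ /ʉ/ ~ /u/
High-mid: /ø/ ~ /ɵ/ ~ /o/
Low-mid: /œ/ ~ /ɞ/ ~ /ɔ/
Low: only /ɒ/ (back); no central partner.
So /ɒ/ is the unpaired segment.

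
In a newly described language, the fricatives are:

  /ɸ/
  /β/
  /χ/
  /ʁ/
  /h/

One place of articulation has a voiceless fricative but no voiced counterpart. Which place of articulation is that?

bilabial: voiceless /ɸ/, voiced /β/.
uvular: voiceless /χ/, voiced /ʁ/.
glottal: voiceless /h/, voiced —.
Every place of articulation has a voiced member except glottal, where /ɦ/ would be expected.

glottal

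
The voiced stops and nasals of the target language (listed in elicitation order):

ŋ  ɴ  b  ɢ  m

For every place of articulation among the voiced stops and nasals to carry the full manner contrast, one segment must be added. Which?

/ɡ/

place of articulation  oral stop  nasal   
bilabial          b         m       
velar             —         ŋ       
uvular            ɢ         ɴ       
The velar row has no oral stop member, so the gap is the velar oral stop /ɡ/.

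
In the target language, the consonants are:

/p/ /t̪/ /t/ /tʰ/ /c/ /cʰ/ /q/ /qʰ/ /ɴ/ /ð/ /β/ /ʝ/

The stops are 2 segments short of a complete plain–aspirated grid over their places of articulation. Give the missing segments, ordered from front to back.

place of articulation  plain     aspirated
bilabial          p         —       
dental            t̪        —       
alveolar          t         tʰ      
palatal           c         cʰ      
uvular            q         qʰ      
Gaps, from front to back: bilabial lacks aspirated (/pʰ/); dental lacks aspirated (/t̪ʰ/).

/pʰ/, /t̪ʰ/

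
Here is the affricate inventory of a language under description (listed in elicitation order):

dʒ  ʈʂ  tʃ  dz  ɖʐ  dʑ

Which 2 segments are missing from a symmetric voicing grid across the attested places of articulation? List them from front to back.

Voiceless: /tʃ/ (postalveolar), /ʈʂ/ (retroflex).
Voiced: /dz/ (alveolar), /dʒ/ (postalveolar), /ɖʐ/ (retroflex), /dʑ/ (alveolo-palatal).
Gaps, from front to back: alveolar lacks voiceless (/ts/); alveolo-palatal lacks voiceless (/tɕ/).

/ts/, /tɕ/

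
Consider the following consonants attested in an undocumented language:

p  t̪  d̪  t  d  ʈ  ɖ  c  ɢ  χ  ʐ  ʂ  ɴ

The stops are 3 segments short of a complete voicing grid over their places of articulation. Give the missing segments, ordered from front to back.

/b/, /ɟ/, /q/

bilabial: voiceless /p/, voiced —.
dental: voiceless /t̪/, voiced /d̪/.
alveolar: voiceless /t/, voiced /d/.
retroflex: voiceless /ʈ/, voiced /ɖ/.
palatal: voiceless /c/, voiced —.
uvular: voiceless —, voiced /ɢ/.
Gaps, from front to back: bilabial lacks voiced (/b/); palatal lacks voiced (/ɟ/); uvular lacks voiceless (/q/).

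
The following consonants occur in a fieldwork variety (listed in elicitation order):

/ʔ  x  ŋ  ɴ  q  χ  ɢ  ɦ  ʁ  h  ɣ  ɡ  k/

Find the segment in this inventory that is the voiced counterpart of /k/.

/ɡ/

/k/ is a voiceless velar stop.
The voiced counterpart is a voiced velar stop — in this inventory, /ɡ/.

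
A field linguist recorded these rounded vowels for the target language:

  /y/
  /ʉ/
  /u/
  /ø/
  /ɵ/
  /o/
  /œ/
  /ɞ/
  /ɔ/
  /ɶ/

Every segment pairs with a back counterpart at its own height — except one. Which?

/ɶ/

High: /y/ ~ /ʉ/ ~ /u/
High-mid: /ø/ ~ /ɵ/ ~ /o/
Low-mid: /œ/ ~ /ɞ/ ~ /ɔ/
Low: only /ɶ/ (front); no back partner.
So /ɶ/ is the unpaired segment.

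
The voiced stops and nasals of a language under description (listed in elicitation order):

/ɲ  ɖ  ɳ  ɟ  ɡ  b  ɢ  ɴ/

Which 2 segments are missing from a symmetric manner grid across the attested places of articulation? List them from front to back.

/m/, /ŋ/

bilabial: oral stop /b/, nasal —.
retroflex: oral stop /ɖ/, nasal /ɳ/.
palatal: oral stop /ɟ/, nasal /ɲ/.
velar: oral stop /ɡ/, nasal —.
uvular: oral stop /ɢ/, nasal /ɴ/.
Gaps, from front to back: bilabial lacks nasal (/m/); velar lacks nasal (/ŋ/).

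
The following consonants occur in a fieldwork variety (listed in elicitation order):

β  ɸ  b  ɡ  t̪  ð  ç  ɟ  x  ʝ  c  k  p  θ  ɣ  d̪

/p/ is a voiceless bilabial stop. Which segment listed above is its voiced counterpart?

/b/

The voiced counterpart is a voiced bilabial stop — in this inventory, /b/.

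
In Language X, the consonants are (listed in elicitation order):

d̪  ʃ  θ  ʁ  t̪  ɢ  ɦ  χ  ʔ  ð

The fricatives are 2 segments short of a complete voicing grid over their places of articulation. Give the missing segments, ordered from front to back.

dental: voiceless /θ/, voiced /ð/.
postalveolar: voiceless /ʃ/, voiced —.
uvular: voiceless /χ/, voiced /ʁ/.
glottal: voiceless —, voiced /ɦ/.
Gaps, from front to back: postalveolar lacks voiced (/ʒ/); glottal lacks voiceless (/h/).

/ʒ/, /h/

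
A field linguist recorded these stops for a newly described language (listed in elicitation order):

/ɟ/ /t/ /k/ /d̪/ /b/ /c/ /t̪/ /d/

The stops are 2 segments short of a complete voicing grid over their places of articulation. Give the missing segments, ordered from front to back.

/p/, /ɡ/

Voiceless: /t̪/ (dental), /t/ (alveolar), /c/ (palatal), /k/ (velar).
Voiced: /b/ (bilabial), /d̪/ (dental), /d/ (alveolar), /ɟ/ (palatal).
Gaps, from front to back: bilabial lacks voiceless (/p/); velar lacks voiced (/ɡ/).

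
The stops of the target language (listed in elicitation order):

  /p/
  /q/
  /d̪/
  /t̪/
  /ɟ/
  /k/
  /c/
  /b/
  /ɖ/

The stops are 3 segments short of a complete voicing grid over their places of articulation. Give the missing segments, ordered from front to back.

/ʈ/, /ɡ/, /ɢ/

place of articulation  voiceless  voiced  
bilabial          p         b       
dental            t̪        d̪      
retroflex         —         ɖ       
palatal           c         ɟ       
velar             k         —       
uvular            q         —       
Gaps, from front to back: retroflex lacks voiceless (/ʈ/); velar lacks voiced (/ɡ/); uvular lacks voiced (/ɢ/).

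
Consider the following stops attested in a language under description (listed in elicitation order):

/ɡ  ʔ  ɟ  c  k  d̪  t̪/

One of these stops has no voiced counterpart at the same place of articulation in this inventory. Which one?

Dental: /t̪/ ~ /d̪/
Palatal: /c/ ~ /ɟ/
Velar: /k/ ~ /ɡ/
Glottal: only /ʔ/ (voiceless); no voiced partner.
So /ʔ/ is the unpaired segment.

/ʔ/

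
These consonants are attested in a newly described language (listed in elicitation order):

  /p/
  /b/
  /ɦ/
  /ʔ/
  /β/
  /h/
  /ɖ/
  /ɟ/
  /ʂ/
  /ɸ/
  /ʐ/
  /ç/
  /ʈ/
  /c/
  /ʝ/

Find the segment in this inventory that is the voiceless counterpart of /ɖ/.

/ʈ/

/ɖ/ is a voiced retroflex stop.
The voiceless counterpart is a voiceless retroflex stop — in this inventory, /ʈ/.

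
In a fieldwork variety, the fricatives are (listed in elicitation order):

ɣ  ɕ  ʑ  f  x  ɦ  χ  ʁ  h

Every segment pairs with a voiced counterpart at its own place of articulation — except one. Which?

/f/

Alveolo-palatal: /ɕ/ ~ /ʑ/
Velar: /x/ ~ /ɣ/
Uvular: /χ/ ~ /ʁ/
Glottal: /h/ ~ /ɦ/
Labiodental: only /f/ (voiceless); no voiced partner.
So /f/ is the unpaired segment.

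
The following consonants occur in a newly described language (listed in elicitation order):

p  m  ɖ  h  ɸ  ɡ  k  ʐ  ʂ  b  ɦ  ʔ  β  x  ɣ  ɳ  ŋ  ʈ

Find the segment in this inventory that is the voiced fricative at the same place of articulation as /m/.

/m/ is a bilabial nasal.
The voiced fricative at the same place is a voiced bilabial fricative — in this inventory, /β/.

/β/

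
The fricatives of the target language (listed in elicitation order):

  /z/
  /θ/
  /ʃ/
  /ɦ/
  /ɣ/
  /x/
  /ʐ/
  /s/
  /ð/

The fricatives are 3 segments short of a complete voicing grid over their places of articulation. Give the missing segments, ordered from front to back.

/ʒ/, /ʂ/, /h/

Voiceless: /θ/ (dental), /s/ (alveolar), /ʃ/ (postalveolar), /x/ (velar).
Voiced: /ð/ (dental), /z/ (alveolar), /ʐ/ (retroflex), /ɣ/ (velar), /ɦ/ (glottal).
Gaps, from front to back: postalveolar lacks voiced (/ʒ/); retroflex lacks voiceless (/ʂ/); glottal lacks voiceless (/h/).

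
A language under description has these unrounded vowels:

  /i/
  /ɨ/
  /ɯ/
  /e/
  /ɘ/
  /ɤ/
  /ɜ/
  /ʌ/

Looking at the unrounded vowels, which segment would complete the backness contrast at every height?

Front: /i/ (high), /e/ (high-mid).
Central: /ɨ/ (high), /ɘ/ (high-mid), /ɜ/ (low-mid).
Back: /ɯ/ (high), /ɤ/ (high-mid), /ʌ/ (low-mid).
The low-mid row has no front member, so the gap is the low-mid front unrounded vowel /ɛ/.

/ɛ/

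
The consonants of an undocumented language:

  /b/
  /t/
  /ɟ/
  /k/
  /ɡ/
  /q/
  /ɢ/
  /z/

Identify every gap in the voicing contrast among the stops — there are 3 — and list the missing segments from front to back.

Voiceless: /t/ (alveolar), /k/ (velar), /q/ (uvular).
Voiced: /b/ (bilabial), /ɟ/ (palatal), /ɡ/ (velar), /ɢ/ (uvular).
Gaps, from front to back: bilabial lacks voiceless (/p/); alveolar lacks voiced (/d/); palatal lacks voiceless (/c/).

/p/, /d/, /c/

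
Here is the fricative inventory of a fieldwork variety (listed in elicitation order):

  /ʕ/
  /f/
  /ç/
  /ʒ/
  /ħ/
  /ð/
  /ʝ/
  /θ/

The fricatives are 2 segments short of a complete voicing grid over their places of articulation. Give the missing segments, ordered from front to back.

/v/, /ʃ/

Voiceless: /f/ (labiodental), /θ/ (dental), /ç/ (palatal), /ħ/ (pharyngeal).
Voiced: /ð/ (dental), /ʒ/ (postalveolar), /ʝ/ (palatal), /ʕ/ (pharyngeal).
Gaps, from front to back: labiodental lacks voiced (/v/); postalveolar lacks voiceless (/ʃ/).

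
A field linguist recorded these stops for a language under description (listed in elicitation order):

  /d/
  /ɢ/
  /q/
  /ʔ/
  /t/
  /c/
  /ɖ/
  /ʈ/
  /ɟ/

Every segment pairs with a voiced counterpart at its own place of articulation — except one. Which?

/ʔ/

Alveolar: /t/ ~ /d/
Retroflex: /ʈ/ ~ /ɖ/
Palatal: /c/ ~ /ɟ/
Uvular: /q/ ~ /ɢ/
Glottal: only /ʔ/ (voiceless); no voiced partner.
So /ʔ/ is the unpaired segment.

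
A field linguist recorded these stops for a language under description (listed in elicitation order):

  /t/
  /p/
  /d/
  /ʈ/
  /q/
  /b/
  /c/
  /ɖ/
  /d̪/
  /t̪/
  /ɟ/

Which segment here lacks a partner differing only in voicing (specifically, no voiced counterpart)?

Bilabial: /p/ ~ /b/
Dental: /t̪/ ~ /d̪/
Alveolar: /t/ ~ /d/
Retroflex: /ʈ/ ~ /ɖ/
Palatal: /c/ ~ /ɟ/
Uvular: only /q/ (voiceless); no voiced partner.
So /q/ is the unpaired segment.

/q/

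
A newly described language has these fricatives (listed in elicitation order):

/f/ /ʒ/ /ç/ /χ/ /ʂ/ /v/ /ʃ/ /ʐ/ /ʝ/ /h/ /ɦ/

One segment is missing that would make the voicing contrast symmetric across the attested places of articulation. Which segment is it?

Voiceless: /f/ (labiodental), /ʃ/ (postalveolar), /ʂ/ (retroflex), /ç/ (palatal), /χ/ (uvular), /h/ (glottal).
Voiced: /v/ (labiodental), /ʒ/ (postalveolar), /ʐ/ (retroflex), /ʝ/ (palatal), /ɦ/ (glottal).
The uvular row has no voiced member, so the gap is the voiced uvular fricative /ʁ/.

/ʁ/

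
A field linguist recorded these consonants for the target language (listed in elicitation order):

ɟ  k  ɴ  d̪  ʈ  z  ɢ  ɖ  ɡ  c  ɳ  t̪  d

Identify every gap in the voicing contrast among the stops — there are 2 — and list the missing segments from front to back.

Voiceless: /t̪/ (dental), /ʈ/ (retroflex), /c/ (palatal), /k/ (velar).
Voiced: /d̪/ (dental), /d/ (alveolar), /ɖ/ (retroflex), /ɟ/ (palatal), /ɡ/ (velar), /ɢ/ (uvular).
Gaps, from front to back: alveolar lacks voiceless (/t/); uvular lacks voiceless (/q/).

/t/, /q/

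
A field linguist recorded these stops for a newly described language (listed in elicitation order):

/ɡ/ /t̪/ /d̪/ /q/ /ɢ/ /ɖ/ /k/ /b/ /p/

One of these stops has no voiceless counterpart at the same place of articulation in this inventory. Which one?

/ɖ/

Bilabial: /p/ ~ /b/
Dental: /t̪/ ~ /d̪/
Velar: /k/ ~ /ɡ/
Uvular: /q/ ~ /ɢ/
Retroflex: only /ɖ/ (voiced); no voiceless partner.
So /ɖ/ is the unpaired segment.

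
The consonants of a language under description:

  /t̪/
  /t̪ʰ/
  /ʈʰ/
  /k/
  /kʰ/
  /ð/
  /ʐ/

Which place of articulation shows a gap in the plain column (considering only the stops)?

retroflex

place of articulation  plain     aspirated
dental            t̪        t̪ʰ     
retroflex         —         ʈʰ      
velar             k         kʰ      
Every place of articulation has a plain member except retroflex, where /ʈ/ would be expected.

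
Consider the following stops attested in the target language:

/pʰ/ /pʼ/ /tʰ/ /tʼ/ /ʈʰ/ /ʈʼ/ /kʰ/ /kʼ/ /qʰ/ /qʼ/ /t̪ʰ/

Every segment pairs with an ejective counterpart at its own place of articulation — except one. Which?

/t̪ʰ/

Bilabial: /pʰ/ ~ /pʼ/
Alveolar: /tʰ/ ~ /tʼ/
Retroflex: /ʈʰ/ ~ /ʈʼ/
Velar: /kʰ/ ~ /kʼ/
Uvular: /qʰ/ ~ /qʼ/
Dental: only /t̪ʰ/ (aspirated); no ejective partner.
So /t̪ʰ/ is the unpaired segment.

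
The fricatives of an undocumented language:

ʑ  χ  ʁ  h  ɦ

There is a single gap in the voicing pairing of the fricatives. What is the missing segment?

/ɕ/

Voiceless: /χ/ (uvular), /h/ (glottal).
Voiced: /ʑ/ (alveolo-palatal), /ʁ/ (uvular), /ɦ/ (glottal).
The alveolo-palatal row has no voiceless member, so the gap is the voiceless alveolo-palatal fricative /ɕ/.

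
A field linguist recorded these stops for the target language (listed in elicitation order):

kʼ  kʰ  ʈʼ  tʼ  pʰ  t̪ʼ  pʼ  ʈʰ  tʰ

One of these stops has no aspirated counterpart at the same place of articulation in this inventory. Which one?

Bilabial: /pʰ/ ~ /pʼ/
Alveolar: /tʰ/ ~ /tʼ/
Retroflex: /ʈʰ/ ~ /ʈʼ/
Velar: /kʰ/ ~ /kʼ/
Dental: only /t̪ʼ/ (ejective); no aspirated partner.
So /t̪ʼ/ is the unpaired segment.

/t̪ʼ/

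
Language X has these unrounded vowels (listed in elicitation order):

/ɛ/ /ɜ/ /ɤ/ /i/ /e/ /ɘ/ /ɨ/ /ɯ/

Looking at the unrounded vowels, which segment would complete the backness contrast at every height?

Front: /i/ (high), /e/ (high-mid), /ɛ/ (low-mid).
Central: /ɨ/ (high), /ɘ/ (high-mid), /ɜ/ (low-mid).
Back: /ɯ/ (high), /ɤ/ (high-mid).
The low-mid row has no back member, so the gap is the low-mid back unrounded vowel /ʌ/.

/ʌ/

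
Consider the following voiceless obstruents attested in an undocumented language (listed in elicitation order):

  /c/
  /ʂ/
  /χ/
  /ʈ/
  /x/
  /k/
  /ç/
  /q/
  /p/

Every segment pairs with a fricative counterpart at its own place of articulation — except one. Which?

Retroflex: /ʈ/ ~ /ʂ/
Palatal: /c/ ~ /ç/
Velar: /k/ ~ /x/
Uvular: /q/ ~ /χ/
Bilabial: only /p/ (stop); no fricative partner.
So /p/ is the unpaired segment.

/p/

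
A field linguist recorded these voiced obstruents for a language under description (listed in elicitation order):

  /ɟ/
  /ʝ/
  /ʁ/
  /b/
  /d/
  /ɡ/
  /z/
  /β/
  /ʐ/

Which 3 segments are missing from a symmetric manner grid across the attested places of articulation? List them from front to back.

Stop: /b/ (bilabial), /d/ (alveolar), /ɟ/ (palatal), /ɡ/ (velar).
Fricative: /β/ (bilabial), /z/ (alveolar), /ʐ/ (retroflex), /ʝ/ (palatal), /ʁ/ (uvular).
Gaps, from front to back: retroflex lacks stop (/ɖ/); velar lacks fricative (/ɣ/); uvular lacks stop (/ɢ/).

/ɖ/, /ɣ/, /ɢ/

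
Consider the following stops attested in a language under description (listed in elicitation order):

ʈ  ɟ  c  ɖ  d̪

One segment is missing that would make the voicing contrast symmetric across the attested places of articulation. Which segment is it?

/t̪/

dental: voiceless —, voiced /d̪/.
retroflex: voiceless /ʈ/, voiced /ɖ/.
palatal: voiceless /c/, voiced /ɟ/.
The dental row has no voiceless member, so the gap is the voiceless dental stop /t̪/.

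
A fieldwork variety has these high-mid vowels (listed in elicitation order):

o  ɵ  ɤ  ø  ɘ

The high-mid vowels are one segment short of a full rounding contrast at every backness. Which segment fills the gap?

/e/

front: unrounded —, rounded /ø/.
central: unrounded /ɘ/, rounded /ɵ/.
back: unrounded /ɤ/, rounded /o/.
The front row has no unrounded member, so the gap is the front unrounded vowel /e/.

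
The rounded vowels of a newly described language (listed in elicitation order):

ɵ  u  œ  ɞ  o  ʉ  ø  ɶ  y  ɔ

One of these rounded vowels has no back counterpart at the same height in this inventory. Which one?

/ɶ/

High: /y/ ~ /ʉ/ ~ /u/
High-mid: /ø/ ~ /ɵ/ ~ /o/
Low-mid: /œ/ ~ /ɞ/ ~ /ɔ/
Low: only /ɶ/ (front); no back partner.
So /ɶ/ is the unpaired segment.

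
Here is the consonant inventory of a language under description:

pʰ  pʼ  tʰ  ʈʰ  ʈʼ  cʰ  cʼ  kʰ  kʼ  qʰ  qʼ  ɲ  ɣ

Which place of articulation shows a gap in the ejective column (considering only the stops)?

alveolar

place of articulation  aspirated  ejective
bilabial          pʰ        pʼ      
alveolar          tʰ        —       
retroflex         ʈʰ        ʈʼ      
palatal           cʰ        cʼ      
velar             kʰ        kʼ      
uvular            qʰ        qʼ      
Every place of articulation has an ejective member except alveolar, where /tʼ/ would be expected.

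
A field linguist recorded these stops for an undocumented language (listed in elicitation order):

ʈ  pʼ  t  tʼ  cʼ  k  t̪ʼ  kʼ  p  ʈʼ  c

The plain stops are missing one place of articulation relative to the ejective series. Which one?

Plain: /p/ (bilabial), /t/ (alveolar), /ʈ/ (retroflex), /c/ (palatal), /k/ (velar).
Ejective: /pʼ/ (bilabial), /t̪ʼ/ (dental), /tʼ/ (alveolar), /ʈʼ/ (retroflex), /cʼ/ (palatal), /kʼ/ (velar).
Every place of articulation has a plain member except dental, where /t̪/ would be expected.

dental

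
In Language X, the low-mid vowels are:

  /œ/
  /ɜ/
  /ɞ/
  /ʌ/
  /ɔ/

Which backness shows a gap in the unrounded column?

front: unrounded —, rounded /œ/.
central: unrounded /ɜ/, rounded /ɞ/.
back: unrounded /ʌ/, rounded /ɔ/.
Every backness has an unrounded member except front, where /ɛ/ would be expected.

front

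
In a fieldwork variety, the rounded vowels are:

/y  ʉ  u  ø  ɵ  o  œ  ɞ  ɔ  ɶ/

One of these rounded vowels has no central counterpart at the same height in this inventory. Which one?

/ɶ/

High: /y/ ~ /ʉ/ ~ /u/
High-mid: /ø/ ~ /ɵ/ ~ /o/
Low-mid: /œ/ ~ /ɞ/ ~ /ɔ/
Low: only /ɶ/ (front); no central partner.
So /ɶ/ is the unpaired segment.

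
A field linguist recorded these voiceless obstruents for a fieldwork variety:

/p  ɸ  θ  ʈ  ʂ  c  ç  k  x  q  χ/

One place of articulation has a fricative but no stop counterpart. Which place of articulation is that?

dental

place of articulation  stop      fricative
bilabial          p         ɸ       
dental            —         θ       
retroflex         ʈ         ʂ       
palatal           c         ç       
velar             k         x       
uvular            q         χ       
Every place of articulation has a stop member except dental, where /t̪/ would be expected.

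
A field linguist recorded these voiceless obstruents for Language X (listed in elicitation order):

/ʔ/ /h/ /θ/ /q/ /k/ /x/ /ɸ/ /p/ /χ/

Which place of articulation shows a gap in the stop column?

dental

place of articulation  stop      fricative
bilabial          p         ɸ       
dental            —         θ       
velar             k         x       
uvular            q         χ       
glottal           ʔ         h       
Every place of articulation has a stop member except dental, where /t̪/ would be expected.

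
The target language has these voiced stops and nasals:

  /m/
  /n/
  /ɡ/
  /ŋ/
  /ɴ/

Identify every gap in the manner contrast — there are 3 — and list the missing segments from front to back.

place of articulation  oral stop  nasal   
bilabial          —         m       
alveolar          —         n       
velar             ɡ         ŋ       
uvular            —         ɴ       
Gaps, from front to back: bilabial lacks oral stop (/b/); alveolar lacks oral stop (/d/); uvular lacks oral stop (/ɢ/).

/b/, /d/, /ɢ/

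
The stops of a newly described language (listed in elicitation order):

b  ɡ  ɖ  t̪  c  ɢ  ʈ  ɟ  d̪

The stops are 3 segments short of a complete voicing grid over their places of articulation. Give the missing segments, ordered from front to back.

place of articulation  voiceless  voiced  
bilabial          —         b       
dental            t̪        d̪      
retroflex         ʈ         ɖ       
palatal           c         ɟ       
velar             —         ɡ       
uvular            —         ɢ       
Gaps, from front to back: bilabial lacks voiceless (/p/); velar lacks voiceless (/k/); uvular lacks voiceless (/q/).

/p/, /k/, /q/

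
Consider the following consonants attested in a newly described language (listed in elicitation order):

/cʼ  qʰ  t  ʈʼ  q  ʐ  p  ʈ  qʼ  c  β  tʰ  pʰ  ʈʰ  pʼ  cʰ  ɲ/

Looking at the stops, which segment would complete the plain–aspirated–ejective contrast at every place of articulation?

place of articulation  plain     aspirated  ejective
bilabial          p         pʰ        pʼ      
alveolar          t         tʰ        —       
retroflex         ʈ         ʈʰ        ʈʼ      
palatal           c         cʰ        cʼ      
uvular            q         qʰ        qʼ      
The alveolar row has no ejective member, so the gap is the ejective alveolar stop /tʼ/.

/tʼ/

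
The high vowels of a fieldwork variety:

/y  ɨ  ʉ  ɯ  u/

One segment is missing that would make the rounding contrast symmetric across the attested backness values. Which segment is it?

/i/

Unrounded: /ɨ/ (central), /ɯ/ (back).
Rounded: /y/ (front), /ʉ/ (central), /u/ (back).
The front row has no unrounded member, so the gap is the front unrounded vowel /i/.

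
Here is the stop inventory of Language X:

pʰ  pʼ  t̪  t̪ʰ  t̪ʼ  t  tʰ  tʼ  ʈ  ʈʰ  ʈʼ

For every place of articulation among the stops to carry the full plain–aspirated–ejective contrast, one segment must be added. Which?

Plain: /t̪/ (dental), /t/ (alveolar), /ʈ/ (retroflex).
Aspirated: /pʰ/ (bilabial), /t̪ʰ/ (dental), /tʰ/ (alveolar), /ʈʰ/ (retroflex).
Ejective: /pʼ/ (bilabial), /t̪ʼ/ (dental), /tʼ/ (alveolar), /ʈʼ/ (retroflex).
The bilabial row has no plain member, so the gap is the plain bilabial stop /p/.

/p/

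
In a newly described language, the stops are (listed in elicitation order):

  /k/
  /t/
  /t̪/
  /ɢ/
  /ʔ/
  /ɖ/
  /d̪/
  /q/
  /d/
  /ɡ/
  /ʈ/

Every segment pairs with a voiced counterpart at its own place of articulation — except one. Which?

Dental: /t̪/ ~ /d̪/
Alveolar: /t/ ~ /d/
Retroflex: /ʈ/ ~ /ɖ/
Velar: /k/ ~ /ɡ/
Uvular: /q/ ~ /ɢ/
Glottal: only /ʔ/ (voiceless); no voiced partner.
So /ʔ/ is the unpaired segment.

/ʔ/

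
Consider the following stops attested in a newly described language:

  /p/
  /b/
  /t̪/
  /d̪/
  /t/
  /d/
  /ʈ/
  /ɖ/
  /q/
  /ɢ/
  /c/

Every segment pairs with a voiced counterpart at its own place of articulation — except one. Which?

/c/

Bilabial: /p/ ~ /b/
Dental: /t̪/ ~ /d̪/
Alveolar: /t/ ~ /d/
Retroflex: /ʈ/ ~ /ɖ/
Uvular: /q/ ~ /ɢ/
Palatal: only /c/ (voiceless); no voiced partner.
So /c/ is the unpaired segment.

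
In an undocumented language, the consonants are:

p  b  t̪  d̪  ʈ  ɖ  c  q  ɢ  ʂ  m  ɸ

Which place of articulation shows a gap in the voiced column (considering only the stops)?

bilabial: voiceless /p/, voiced /b/.
dental: voiceless /t̪/, voiced /d̪/.
retroflex: voiceless /ʈ/, voiced /ɖ/.
palatal: voiceless /c/, voiced —.
uvular: voiceless /q/, voiced /ɢ/.
Every place of articulation has a voiced member except palatal, where /ɟ/ would be expected.

palatal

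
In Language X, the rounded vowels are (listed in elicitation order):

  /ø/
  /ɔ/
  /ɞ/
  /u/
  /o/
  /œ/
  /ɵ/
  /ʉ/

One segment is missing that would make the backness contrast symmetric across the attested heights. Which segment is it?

height            front     central   back    
high              —         ʉ         u       
high-mid          ø         ɵ         o       
low-mid           œ         ɞ         ɔ       
The high row has no front member, so the gap is the high front rounded vowel /y/.

/y/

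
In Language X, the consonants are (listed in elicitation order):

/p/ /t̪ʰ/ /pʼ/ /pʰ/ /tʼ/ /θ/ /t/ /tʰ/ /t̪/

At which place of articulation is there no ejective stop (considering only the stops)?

dental

bilabial: plain /p/, aspirated /pʰ/, ejective /pʼ/.
dental: plain /t̪/, aspirated /t̪ʰ/, ejective —.
alveolar: plain /t/, aspirated /tʰ/, ejective /tʼ/.
Every place of articulation has an ejective member except dental, where /t̪ʼ/ would be expected.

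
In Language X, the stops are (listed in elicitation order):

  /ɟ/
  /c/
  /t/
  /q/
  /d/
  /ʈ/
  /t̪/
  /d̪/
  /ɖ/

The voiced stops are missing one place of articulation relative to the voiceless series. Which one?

uvular

dental: voiceless /t̪/, voiced /d̪/.
alveolar: voiceless /t/, voiced /d/.
retroflex: voiceless /ʈ/, voiced /ɖ/.
palatal: voiceless /c/, voiced /ɟ/.
uvular: voiceless /q/, voiced —.
Every place of articulation has a voiced member except uvular, where /ɢ/ would be expected.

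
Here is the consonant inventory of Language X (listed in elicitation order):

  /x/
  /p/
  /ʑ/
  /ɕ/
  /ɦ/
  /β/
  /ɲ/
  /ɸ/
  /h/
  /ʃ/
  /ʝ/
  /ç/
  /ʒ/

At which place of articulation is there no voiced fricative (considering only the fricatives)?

Voiceless: /ɸ/ (bilabial), /ʃ/ (postalveolar), /ɕ/ (alveolo-palatal), /ç/ (palatal), /x/ (velar), /h/ (glottal).
Voiced: /β/ (bilabial), /ʒ/ (postalveolar), /ʑ/ (alveolo-palatal), /ʝ/ (palatal), /ɦ/ (glottal).
Every place of articulation has a voiced member except velar, where /ɣ/ would be expected.

velar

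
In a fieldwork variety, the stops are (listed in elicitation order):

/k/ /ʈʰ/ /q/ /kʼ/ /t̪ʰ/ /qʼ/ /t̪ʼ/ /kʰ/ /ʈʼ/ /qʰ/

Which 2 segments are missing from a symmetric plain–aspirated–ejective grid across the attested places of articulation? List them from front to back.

/t̪/, /ʈ/

place of articulation  plain     aspirated  ejective
dental            —         t̪ʰ       t̪ʼ     
retroflex         —         ʈʰ        ʈʼ      
velar             k         kʰ        kʼ      
uvular            q         qʰ        qʼ      
Gaps, from front to back: dental lacks plain (/t̪/); retroflex lacks plain (/ʈ/).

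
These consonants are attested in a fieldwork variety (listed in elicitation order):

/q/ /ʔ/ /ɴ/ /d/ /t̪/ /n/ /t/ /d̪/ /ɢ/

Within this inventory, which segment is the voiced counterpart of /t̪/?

/t̪/ is a voiceless dental stop.
The voiced counterpart is a voiced dental stop — in this inventory, /d̪/.

/d̪/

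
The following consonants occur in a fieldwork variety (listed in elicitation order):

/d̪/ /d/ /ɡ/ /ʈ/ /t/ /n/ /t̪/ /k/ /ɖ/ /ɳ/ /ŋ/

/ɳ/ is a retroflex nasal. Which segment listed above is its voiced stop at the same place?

/ɖ/

The voiced stop at the same place is a voiced retroflex stop — in this inventory, /ɖ/.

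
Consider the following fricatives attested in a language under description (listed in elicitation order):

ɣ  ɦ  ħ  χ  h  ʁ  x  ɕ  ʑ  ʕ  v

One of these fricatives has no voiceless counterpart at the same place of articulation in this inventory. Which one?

Alveolo-palatal: /ɕ/ ~ /ʑ/
Velar: /x/ ~ /ɣ/
Uvular: /χ/ ~ /ʁ/
Pharyngeal: /ħ/ ~ /ʕ/
Glottal: /h/ ~ /ɦ/
Labiodental: only /v/ (voiced); no voiceless partner.
So /v/ is the unpaired segment.

/v/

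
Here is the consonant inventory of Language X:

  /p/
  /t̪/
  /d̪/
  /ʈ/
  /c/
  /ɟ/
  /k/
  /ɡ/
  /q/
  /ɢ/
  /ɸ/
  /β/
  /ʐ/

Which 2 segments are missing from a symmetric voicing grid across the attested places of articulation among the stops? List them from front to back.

/b/, /ɖ/

Voiceless: /p/ (bilabial), /t̪/ (dental), /ʈ/ (retroflex), /c/ (palatal), /k/ (velar), /q/ (uvular).
Voiced: /d̪/ (dental), /ɟ/ (palatal), /ɡ/ (velar), /ɢ/ (uvular).
Gaps, from front to back: bilabial lacks voiced (/b/); retroflex lacks voiced (/ɖ/).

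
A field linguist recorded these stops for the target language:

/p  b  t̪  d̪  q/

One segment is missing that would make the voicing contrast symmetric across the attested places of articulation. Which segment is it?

Voiceless: /p/ (bilabial), /t̪/ (dental), /q/ (uvular).
Voiced: /b/ (bilabial), /d̪/ (dental).
The uvular row has no voiced member, so the gap is the voiced uvular stop /ɢ/.

/ɢ/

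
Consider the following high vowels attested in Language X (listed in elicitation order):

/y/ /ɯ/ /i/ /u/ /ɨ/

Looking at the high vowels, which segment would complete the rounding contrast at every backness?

Unrounded: /i/ (front), /ɨ/ (central), /ɯ/ (back).
Rounded: /y/ (front), /u/ (back).
The central row has no rounded member, so the gap is the central rounded vowel /ʉ/.

/ʉ/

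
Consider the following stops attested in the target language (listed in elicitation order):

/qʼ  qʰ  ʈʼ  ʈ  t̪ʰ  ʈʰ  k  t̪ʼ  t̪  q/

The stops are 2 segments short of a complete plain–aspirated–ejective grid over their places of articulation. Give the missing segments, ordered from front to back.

/kʰ/, /kʼ/

place of articulation  plain     aspirated  ejective
dental            t̪        t̪ʰ       t̪ʼ     
retroflex         ʈ         ʈʰ        ʈʼ      
velar             k         —         —       
uvular            q         qʰ        qʼ      
Gaps, from front to back: velar lacks aspirated (/kʰ/); velar lacks ejective (/kʼ/).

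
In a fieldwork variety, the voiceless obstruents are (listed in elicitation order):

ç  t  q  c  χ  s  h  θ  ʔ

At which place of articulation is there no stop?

dental: stop —, fricative /θ/.
alveolar: stop /t/, fricative /s/.
palatal: stop /c/, fricative /ç/.
uvular: stop /q/, fricative /χ/.
glottal: stop /ʔ/, fricative /h/.
Every place of articulation has a stop member except dental, where /t̪/ would be expected.

dental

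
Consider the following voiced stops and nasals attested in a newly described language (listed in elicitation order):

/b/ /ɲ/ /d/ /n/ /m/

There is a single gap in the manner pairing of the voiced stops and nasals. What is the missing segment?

bilabial: oral stop /b/, nasal /m/.
alveolar: oral stop /d/, nasal /n/.
palatal: oral stop —, nasal /ɲ/.
The palatal row has no oral stop member, so the gap is the palatal oral stop /ɟ/.

/ɟ/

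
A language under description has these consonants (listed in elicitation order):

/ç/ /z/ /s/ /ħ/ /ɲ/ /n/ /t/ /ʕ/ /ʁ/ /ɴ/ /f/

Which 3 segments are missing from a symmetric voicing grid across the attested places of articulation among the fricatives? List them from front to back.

labiodental: voiceless /f/, voiced —.
alveolar: voiceless /s/, voiced /z/.
palatal: voiceless /ç/, voiced —.
uvular: voiceless —, voiced /ʁ/.
pharyngeal: voiceless /ħ/, voiced /ʕ/.
Gaps, from front to back: labiodental lacks voiced (/v/); palatal lacks voiced (/ʝ/); uvular lacks voiceless (/χ/).

/v/, /ʝ/, /χ/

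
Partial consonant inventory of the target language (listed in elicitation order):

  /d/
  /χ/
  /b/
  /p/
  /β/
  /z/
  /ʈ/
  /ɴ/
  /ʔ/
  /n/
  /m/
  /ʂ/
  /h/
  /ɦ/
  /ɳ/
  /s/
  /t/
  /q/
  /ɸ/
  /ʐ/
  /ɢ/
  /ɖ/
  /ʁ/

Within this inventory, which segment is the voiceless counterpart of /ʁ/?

/ʁ/ is a voiced uvular fricative.
The voiceless counterpart is a voiceless uvular fricative — in this inventory, /χ/.

/χ/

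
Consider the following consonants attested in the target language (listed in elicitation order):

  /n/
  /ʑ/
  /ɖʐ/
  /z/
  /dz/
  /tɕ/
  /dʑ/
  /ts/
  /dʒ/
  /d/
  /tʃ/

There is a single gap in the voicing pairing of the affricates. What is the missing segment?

Voiceless: /ts/ (alveolar), /tʃ/ (postalveolar), /tɕ/ (alveolo-palatal).
Voiced: /dz/ (alveolar), /dʒ/ (postalveolar), /ɖʐ/ (retroflex), /dʑ/ (alveolo-palatal).
The retroflex row has no voiceless member, so the gap is the voiceless retroflex affricate /ʈʂ/.

/ʈʂ/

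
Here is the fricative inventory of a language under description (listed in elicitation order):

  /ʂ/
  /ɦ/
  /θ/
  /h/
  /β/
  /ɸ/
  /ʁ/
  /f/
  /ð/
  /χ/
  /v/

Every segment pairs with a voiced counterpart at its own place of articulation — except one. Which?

Bilabial: /ɸ/ ~ /β/
Labiodental: /f/ ~ /v/
Dental: /θ/ ~ /ð/
Uvular: /χ/ ~ /ʁ/
Glottal: /h/ ~ /ɦ/
Retroflex: only /ʂ/ (voiceless); no voiced partner.
So /ʂ/ is the unpaired segment.

/ʂ/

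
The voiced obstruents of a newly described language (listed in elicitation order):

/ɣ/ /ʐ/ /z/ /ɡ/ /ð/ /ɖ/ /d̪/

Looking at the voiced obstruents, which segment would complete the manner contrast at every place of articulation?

/d/

Stop: /d̪/ (dental), /ɖ/ (retroflex), /ɡ/ (velar).
Fricative: /ð/ (dental), /z/ (alveolar), /ʐ/ (retroflex), /ɣ/ (velar).
The alveolar row has no stop member, so the gap is the alveolar stop /d/.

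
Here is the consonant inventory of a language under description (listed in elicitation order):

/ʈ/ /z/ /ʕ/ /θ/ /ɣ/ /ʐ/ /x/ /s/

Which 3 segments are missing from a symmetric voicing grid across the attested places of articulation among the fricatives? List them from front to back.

/ð/, /ʂ/, /ħ/

place of articulation  voiceless  voiced  
dental            θ         —       
alveolar          s         z       
retroflex         —         ʐ       
velar             x         ɣ       
pharyngeal        —         ʕ       
Gaps, from front to back: dental lacks voiced (/ð/); retroflex lacks voiceless (/ʂ/); pharyngeal lacks voiceless (/ħ/).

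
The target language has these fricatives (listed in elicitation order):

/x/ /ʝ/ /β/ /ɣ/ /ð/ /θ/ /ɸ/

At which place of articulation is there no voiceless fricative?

palatal

place of articulation  voiceless  voiced  
bilabial          ɸ         β       
dental            θ         ð       
palatal           —         ʝ       
velar             x         ɣ       
Every place of articulation has a voiceless member except palatal, where /ç/ would be expected.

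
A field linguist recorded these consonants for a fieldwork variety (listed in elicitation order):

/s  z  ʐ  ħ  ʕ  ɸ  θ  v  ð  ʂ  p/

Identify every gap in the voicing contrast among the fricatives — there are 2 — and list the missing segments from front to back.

/β/, /f/

bilabial: voiceless /ɸ/, voiced —.
labiodental: voiceless —, voiced /v/.
dental: voiceless /θ/, voiced /ð/.
alveolar: voiceless /s/, voiced /z/.
retroflex: voiceless /ʂ/, voiced /ʐ/.
pharyngeal: voiceless /ħ/, voiced /ʕ/.
Gaps, from front to back: bilabial lacks voiced (/β/); labiodental lacks voiceless (/f/).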